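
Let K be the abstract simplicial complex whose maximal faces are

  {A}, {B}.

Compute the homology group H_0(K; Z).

We work with the vertex ordering A < B. The simplices of K, each written with vertices in increasing order, are:

  0-simplices (2): A, B

so the chain groups are C_0 ≅ Z^2.

From H_k ≅ ker(∂_k) / im(∂_{k+1}) we obtain:

  H_0: rank C_0 − rank ∂_1 = 2 − 0 = 2, and there is no ∂_1, so H_0 ≅ Z^2.

H_0 = Z^2.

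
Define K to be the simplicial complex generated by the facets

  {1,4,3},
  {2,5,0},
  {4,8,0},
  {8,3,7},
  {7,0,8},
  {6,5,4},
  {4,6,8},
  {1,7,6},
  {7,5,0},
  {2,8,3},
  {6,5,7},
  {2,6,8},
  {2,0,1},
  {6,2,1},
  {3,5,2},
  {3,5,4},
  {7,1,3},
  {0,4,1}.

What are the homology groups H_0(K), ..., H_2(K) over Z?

Take the total order 0 < 1 < 2 < 3 < 4 < 5 < 6 < 7 < 8 on the vertex set. Then K (dimension 2) consists of the simplices:

  0-simplices (9): [0], [1], [2], [3], [4], [5], [6], [7], [8]
  1-simplices (27): (27 of them)
  2-simplices (18): [0,1,2], [0,1,4], [0,2,5], [0,4,8], [0,5,7], [0,7,8], [1,2,6], [1,3,4], [1,3,7], [1,6,7], [2,3,5], [2,3,8], [2,6,8], [3,4,5], [3,7,8], [4,5,6], [4,6,8], [5,6,7]

Hence C_0 ≅ Z^9, C_1 ≅ Z^27, C_2 ≅ Z^18.

∂_1: C_1 → C_0 is given by ∂[p,q] = [q] − [p]. For instance
  ∂[5,7] = [7] − [5].
This gives a 9×27 integer matrix of rank 8; reducing to Smith normal form yields diagonal entries (1,1,1,1,1,1,1,1).

Boundary ∂_2: C_2 → C_1 acts by ∂[p,q,r] = [q,r] − [p,r] + [p,q]. For instance
  ∂[3,4,5] = [4,5] − [3,5] + [3,4],
  ∂[1,3,4] = [3,4] − [1,4] + [1,3].
The 27×18 boundary matrix has rank 17 and Smith normal form diag(1,1,1,1,1,1,1,1,1,1,1,1,1,1,1,1,1).

Reading off H_k = ker ∂_k / im ∂_{k+1}:

  H_0: rank C_0 − rank ∂_1 = 9 − 8 = 1, and the invariant factors of ∂_1 are all 1, so H_0 ≅ Z.
  H_1: rank ker ∂_1 − rank ∂_2 = (27 − 8) − 17 = 2, and the invariant factors of ∂_2 are all 1, so H_1 ≅ Z^2.
  H_2: rank ker ∂_2 − rank ∂_3 = (18 − 17) − 0 = 1, and there is no ∂_3, so H_2 ≅ Z.

As a check, the Euler characteristic is 9 − 27 + 18 = 0, which agrees with 1 − 2 + 1 = 0.

H_0 = Z,  H_1 = Z^2,  H_2 = Z.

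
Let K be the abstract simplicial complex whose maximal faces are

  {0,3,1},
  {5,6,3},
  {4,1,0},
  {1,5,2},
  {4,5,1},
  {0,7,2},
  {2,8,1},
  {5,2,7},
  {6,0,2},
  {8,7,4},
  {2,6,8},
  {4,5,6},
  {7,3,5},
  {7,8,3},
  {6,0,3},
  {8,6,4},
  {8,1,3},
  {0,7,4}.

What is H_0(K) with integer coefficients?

H_0 = Z.

Take the total order 0 < 1 < 2 < 3 < 4 < 5 < 6 < 7 < 8 on the vertex set. Then K (dimension 2) consists of the simplices:

  0-simplices (9): [0], [1], [2], [3], [4], [5], [6], [7], [8]
  1-simplices (27): (27 of them)
  2-simplices (18): [0,1,3], [0,1,4], [0,2,6], [0,2,7], [0,3,6], [0,4,7], [1,2,5], [1,2,8], [1,3,8], [1,4,5], [2,5,7], [2,6,8], [3,5,6], [3,5,7], [3,7,8], [4,5,6], [4,6,8], [4,7,8]

Hence C_0 ≅ Z^9, C_1 ≅ Z^27, C_2 ≅ Z^18.

Boundary ∂_1: C_1 → C_0 sends each edge [p,q] (with p < q) to q − p. For instance
  ∂[0,6] = [6] − [0].
As a 9×27 matrix over Z this has rank 8, with invariant factors (1,1,1,1,1,1,1,1).

The boundary map ∂_2: C_2 → C_1 maps a triangle to the signed sum of its edges. For instance
  ∂[4,6,8] = [6,8] − [4,8] + [4,6],
  ∂[0,1,3] = [1,3] − [0,3] + [0,1].
The resulting 27×18 matrix has rank 17, and its Smith normal form has invariant factors (1,1,1,1,1,1,1,1,1,1,1,1,1,1,1,1,1).

Computing H_k = (kernel of ∂_k) / (image of ∂_{k+1}):

  H_0: rank C_0 − rank ∂_1 = 9 − 8 = 1, and the invariant factors of ∂_1 are all 1, so H_0 = Z.

(K is a triangulation of the torus T^2.)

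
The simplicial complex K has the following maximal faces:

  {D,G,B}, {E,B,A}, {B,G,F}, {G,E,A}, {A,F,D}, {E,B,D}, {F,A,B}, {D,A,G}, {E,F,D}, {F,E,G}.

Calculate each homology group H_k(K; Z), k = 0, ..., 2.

Fix the vertex order A < B < D < E < F < G and write every simplex with vertices in increasing order. Then dim K = 2 and the simplices of K are:

  0-simplices (6): A, B, D, E, F, G
  1-simplices (15): AB, AD, AE, AF, AG, BD, BE, BF, BG, DE, DF, DG, EF, EG, FG
  2-simplices (10): ABE, ABF, ADF, ADG, AEG, BDE, BDG, BFG, DEF, EFG

Hence C_0 ≅ Z^6, C_1 ≅ Z^15, C_2 ≅ Z^10.

∂_1: C_1 → C_0 sends each edge [p,q] (with p < q) to q − p. For instance
  ∂AF = F − A.
This gives a 6×15 integer matrix of rank 5; reducing to Smith normal form yields diagonal entries (1,1,1,1,1).

Boundary ∂_2: C_2 → C_1 acts by ∂[p,q,r] = [q,r] − [p,r] + [p,q]. For instance
  ∂BDE = DE − BE + BD,
  ∂DEF = EF − DF + DE.
As a 15×10 matrix over Z this has rank 10, with invariant factors (1,1,1,1,1,1,1,1,1,2).

Now H_k = ker ∂_k / im ∂_{k+1}, so:

  H_0: rank C_0 − rank ∂_1 = 6 − 5 = 1, and the invariant factors of ∂_1 are all 1, so H_0 = Z.
  H_1: rank ker ∂_1 − rank ∂_2 = (15 − 5) − 10 = 0, and ∂_2 has invariant factor 2 > 1, so H_1 = Z_2.
  H_2: rank ker ∂_2 − rank ∂_3 = (10 − 10) − 0 = 0, and there is no ∂_3, so H_2 = 0.

(K is a triangulation of the real projective plane RP^2.)

H_0 = Z,  H_1 = Z_2,  H_2 = 0.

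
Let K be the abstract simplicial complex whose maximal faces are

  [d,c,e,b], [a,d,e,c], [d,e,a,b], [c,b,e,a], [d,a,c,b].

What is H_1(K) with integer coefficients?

H_1 ≅ 0.

Take the total order a < b < c < d < e on the vertex set. Then K (dimension 3) consists of the simplices:

  0-simplices (5): a, b, c, d, e
  1-simplices (10): ab, ac, ad, ae, bc, bd, be, cd, ce, de
  2-simplices (10): abc, abd, abe, acd, ace, ade, bcd, bce, bde, cde
  3-simplices (5): abcd, abce, abde, acde, bcde

Hence C_0 ≅ Z^5, C_1 ≅ Z^10, C_2 ≅ Z^10, C_3 ≅ Z^5.

∂_1: C_1 → C_0 is given by ∂[p,q] = [q] − [p].
This gives a 5×10 integer matrix of rank 4; reducing to Smith normal form yields diagonal entries (1,1,1,1).

The boundary map ∂_2: C_2 → C_1 maps a triangle to the signed sum of its edges. For instance
  ∂bce = ce − be + bc,
  ∂abd = bd − ad + ab.
The resulting 10×10 matrix has rank 6, and its Smith normal form has invariant factors (1,1,1,1,1,1).

∂_3: C_3 → C_2 sends each 3-simplex σ to the alternating sum Σ_i (−1)^i (σ with its i-th vertex removed). For instance
  ∂abde = bde − ade + abe − abd,
  ∂bcde = cde − bde + bce − bcd.
The resulting 10×5 matrix has rank 4, and its Smith normal form has invariant factors (1,1,1,1).

Computing H_k = (kernel of ∂_k) / (image of ∂_{k+1}):

  H_1: rank ker ∂_1 − rank ∂_2 = (10 − 4) − 6 = 0, and the invariant factors of ∂_2 are all 1, so H_1 ≅ 0.

(K is a triangulation of the 3-sphere S^3.)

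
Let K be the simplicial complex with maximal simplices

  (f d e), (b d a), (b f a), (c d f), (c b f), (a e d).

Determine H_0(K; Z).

H_0 = Z.

We work with the vertex ordering a < b < c < d < e < f. The simplices of K, each written with vertices in increasing order, are:

  0-simplices (6): a, b, c, d, e, f
  1-simplices (12): ab, ad, ae, af, bc, bd, bf, cd, cf, de, df, ef
  2-simplices (6): abd, abf, ade, bcf, cdf, def

giving chain groups C_0 ≅ Z^6, C_1 ≅ Z^12, C_2 ≅ Z^6.

Boundary ∂_1: C_1 → C_0 maps an edge to its endpoints' difference, ∂[p,q] = q − p.
As a 6×12 matrix over Z this has rank 5, with invariant factors (1,1,1,1,1).

Boundary ∂_2: C_2 → C_1 acts by ∂[p,q,r] = [q,r] − [p,r] + [p,q]. For instance
  ∂bcf = cf − bf + bc,
  ∂abf = bf − af + ab.
As a 12×6 matrix over Z this has rank 6, with invariant factors (1,1,1,1,1,1).

Reading off H_k = ker ∂_k / im ∂_{k+1}:

  H_0: rank C_0 − rank ∂_1 = 6 − 5 = 1, and the invariant factors of ∂_1 are all 1, so H_0 = Z.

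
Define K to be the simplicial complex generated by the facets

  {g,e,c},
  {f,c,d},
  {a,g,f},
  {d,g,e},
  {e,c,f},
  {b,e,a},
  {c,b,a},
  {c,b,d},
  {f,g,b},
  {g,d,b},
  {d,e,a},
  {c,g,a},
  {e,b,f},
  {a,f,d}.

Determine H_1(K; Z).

K has 7 vertices, 21 edges, 14 triangles.
rank ∂_1 = 6, rank ∂_2 = 13 ⇒ b_1 = 21 − 6 − 13 = 2; all invariant factors of ∂_2 are 1 so no torsion. So H_1 ≅ Z^2.

H_1 ≅ Z^2.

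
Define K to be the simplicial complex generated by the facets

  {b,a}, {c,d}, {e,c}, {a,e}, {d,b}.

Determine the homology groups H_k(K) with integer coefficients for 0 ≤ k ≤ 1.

Order the vertices as a < b < c < d < e. Listing each simplex with vertices in this order, K has dimension 1 with simplices:

  0-simplices (5): a, b, c, d, e
  1-simplices (5): ab, ae, bd, cd, ce

so the chain groups are C_0 ≅ Z^5, C_1 ≅ Z^5.

The boundary map ∂_1: C_1 → C_0 sends each edge [p,q] (with p < q) to q − p.
As a 5×5 matrix over Z this has rank 4, with invariant factors (1,1,1,1).

From H_k ≅ ker(∂_k) / im(∂_{k+1}) we obtain:

  H_0: rank C_0 − rank ∂_1 = 5 − 4 = 1, and the invariant factors of ∂_1 are all 1, so H_0 = Z.
  H_1: rank ker ∂_1 − rank ∂_2 = (5 − 4) − 0 = 1, and there is no ∂_2, so H_1 = Z.

H_0 ≅ Z,  H_1 ≅ Z.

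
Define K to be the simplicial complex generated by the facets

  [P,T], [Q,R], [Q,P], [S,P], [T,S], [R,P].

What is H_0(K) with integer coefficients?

Take the total order P < Q < R < S < T on the vertex set. Then K (dimension 1) consists of the simplices:

  0-simplices (5): P, Q, R, S, T
  1-simplices (6): PQ, PR, PS, PT, QR, ST

giving chain groups C_0 ≅ Z^5, C_1 ≅ Z^6.

Boundary ∂_1: C_1 → C_0 sends each edge [p,q] (with p < q) to q − p. For instance
  ∂PQ = Q − P.
This gives a 5×6 integer matrix of rank 4; reducing to Smith normal form yields diagonal entries (1,1,1,1).

From H_k ≅ ker(∂_k) / im(∂_{k+1}) we obtain:

  H_0: rank C_0 − rank ∂_1 = 5 − 4 = 1, and the invariant factors of ∂_1 are all 1, so H_0 = Z.

H_0 = Z.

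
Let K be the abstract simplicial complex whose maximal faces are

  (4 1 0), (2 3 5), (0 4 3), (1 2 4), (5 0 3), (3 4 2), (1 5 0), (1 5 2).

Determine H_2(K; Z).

Order the vertices as 0 < 1 < 2 < 3 < 4 < 5. Listing each simplex with vertices in this order, K has dimension 2 with simplices:

  0-simplices (6): [0], [1], [2], [3], [4], [5]
  1-simplices (12): [0,1], [0,3], [0,4], [0,5], [1,2], [1,4], [1,5], [2,3], [2,4], [2,5], [3,4], [3,5]
  2-simplices (8): [0,1,4], [0,1,5], [0,3,4], [0,3,5], [1,2,4], [1,2,5], [2,3,4], [2,3,5]

giving chain groups C_0 ≅ Z^6, C_1 ≅ Z^12, C_2 ≅ Z^8.

The boundary map ∂_1: C_1 → C_0 is given by ∂[p,q] = [q] − [p]. For instance
  ∂[3,4] = [4] − [3].
As a 6×12 matrix over Z this has rank 5, with invariant factors (1,1,1,1,1).

∂_2: C_2 → C_1 maps a triangle to the signed sum of its edges. For instance
  ∂[0,3,4] = [3,4] − [0,4] + [0,3],
  ∂[1,2,4] = [2,4] − [1,4] + [1,2].
As a 12×8 matrix over Z this has rank 7, with invariant factors (1,1,1,1,1,1,1).

From H_k ≅ ker(∂_k) / im(∂_{k+1}) we obtain:

  H_2: rank ker ∂_2 − rank ∂_3 = (8 − 7) − 0 = 1, and there is no ∂_3, so H_2 ≅ Z.

H_2 ≅ Z.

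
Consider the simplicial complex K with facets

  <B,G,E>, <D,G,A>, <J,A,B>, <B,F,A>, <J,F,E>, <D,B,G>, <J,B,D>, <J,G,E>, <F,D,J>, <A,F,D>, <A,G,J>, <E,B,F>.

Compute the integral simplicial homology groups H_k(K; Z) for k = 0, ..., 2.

Take the total order A < B < D < E < F < G < J on the vertex set. Then K (dimension 2) consists of the simplices:

  0-simplices (7): A, B, D, E, F, G, J
  1-simplices (18): AB, AD, AF, AG, AJ, BD, BE, BF, BG, BJ, DF, DG, DJ, EF, EG, EJ, FJ, GJ
  2-simplices (12): ABF, ABJ, ADF, ADG, AGJ, BDG, BDJ, BEF, BEG, DFJ, EFJ, EGJ

so the chain groups are C_0 ≅ Z^7, C_1 ≅ Z^18, C_2 ≅ Z^12.

The boundary map ∂_1: C_1 → C_0 is given by ∂[p,q] = [q] − [p]. For instance
  ∂BE = E − B.
The resulting 7×18 matrix has rank 6, and its Smith normal form has invariant factors (1,1,1,1,1,1).

The boundary map ∂_2: C_2 → C_1 acts by ∂[p,q,r] = [q,r] − [p,r] + [p,q]. For instance
  ∂EFJ = FJ − EJ + EF,
  ∂ABF = BF − AF + AB.
As a 18×12 matrix over Z this has rank 12, with invariant factors (1,1,1,1,1,1,1,1,1,1,1,2).

Now H_k = ker ∂_k / im ∂_{k+1}, so:

  H_0: rank C_0 − rank ∂_1 = 7 − 6 = 1, and the invariant factors of ∂_1 are all 1, so H_0 ≅ Z.
  H_1: rank ker ∂_1 − rank ∂_2 = (18 − 6) − 12 = 0, and ∂_2 has invariant factor 2 > 1, so H_1 ≅ Z_2.
  H_2: rank ker ∂_2 − rank ∂_3 = (12 − 12) − 0 = 0, and there is no ∂_3, so H_2 ≅ 0.

As a check, the Euler characteristic is 7 − 18 + 12 = 1, which agrees with 1 − 0 + 0 = 1.

H_0 = Z,  H_1 = Z_2,  H_2 = 0.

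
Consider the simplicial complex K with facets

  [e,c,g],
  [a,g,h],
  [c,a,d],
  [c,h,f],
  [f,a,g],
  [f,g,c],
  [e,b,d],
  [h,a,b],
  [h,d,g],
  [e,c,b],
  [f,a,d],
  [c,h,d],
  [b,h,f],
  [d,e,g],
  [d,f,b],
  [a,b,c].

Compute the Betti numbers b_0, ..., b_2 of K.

b_0 = 1, b_1 = 2, b_2 = 1.

Take the total order a < b < c < d < e < f < g < h on the vertex set. Then K (dimension 2) consists of the simplices:

  0-simplices (8): a, b, c, d, e, f, g, h
  1-simplices (24): ab, ac, ad, af, ag, ah, bc, bd, be, bf, bh, cd, ce, cf, cg, ch, de, df, dg, dh, eg, fg, fh, gh
  2-simplices (16): abc, abh, acd, adf, afg, agh, bce, bde, bdf, bfh, cdh, ceg, cfg, cfh, deg, dgh

Hence C_0 ≅ Z^8, C_1 ≅ Z^24, C_2 ≅ Z^16.

The boundary map ∂_1: C_1 → C_0 maps an edge to its endpoints' difference, ∂[p,q] = q − p.
As a 8×24 matrix over Z this has rank 7, with invariant factors (1,1,1,1,1,1,1).

∂_2: C_2 → C_1 acts by ∂[p,q,r] = [q,r] − [p,r] + [p,q]. For instance
  ∂afg = fg − ag + af,
  ∂dgh = gh − dh + dg.
This gives a 24×16 integer matrix of rank 15; reducing to Smith normal form yields diagonal entries (1,1,1,1,1,1,1,1,1,1,1,1,1,1,1).

Now H_k = ker ∂_k / im ∂_{k+1}, so:

  H_0: rank C_0 − rank ∂_1 = 8 − 7 = 1, and the invariant factors of ∂_1 are all 1, so H_0 = Z.
  H_1: rank ker ∂_1 − rank ∂_2 = (24 − 7) − 15 = 2, and the invariant factors of ∂_2 are all 1, so H_1 = Z^2.
  H_2: rank ker ∂_2 − rank ∂_3 = (16 − 15) − 0 = 1, and there is no ∂_3, so H_2 = Z.

Hence the Betti numbers are b_0 = 1, b_1 = 2, b_2 = 1.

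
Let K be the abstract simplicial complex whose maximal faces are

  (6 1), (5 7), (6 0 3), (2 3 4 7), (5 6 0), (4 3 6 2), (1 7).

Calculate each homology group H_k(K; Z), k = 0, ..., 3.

Take the total order 0 < 1 < 2 < 3 < 4 < 5 < 6 < 7 on the vertex set. Then K (dimension 3) consists of the simplices:

  0-simplices (8): [0], [1], [2], [3], [4], [5], [6], [7]
  1-simplices (16): [0,3], [0,5], [0,6], [1,6], [1,7], [2,3], [2,4], [2,6], [2,7], [3,4], [3,6], [3,7], [4,6], [4,7], [5,6], [5,7]
  2-simplices (9): [0,3,6], [0,5,6], [2,3,4], [2,3,6], [2,3,7], [2,4,6], [2,4,7], [3,4,6], [3,4,7]
  3-simplices (2): [2,3,4,6], [2,3,4,7]

so the chain groups are C_0 ≅ Z^8, C_1 ≅ Z^16, C_2 ≅ Z^9, C_3 ≅ Z^2.

Boundary ∂_1: C_1 → C_0 is given by ∂[p,q] = [q] − [p].
The resulting 8×16 matrix has rank 7, and its Smith normal form has invariant factors (1,1,1,1,1,1,1).

The boundary map ∂_2: C_2 → C_1 sends each 2-simplex [p,q,r] to [q,r] − [p,r] + [p,q]. For instance
  ∂[2,4,7] = [4,7] − [2,7] + [2,4],
  ∂[2,3,4] = [3,4] − [2,4] + [2,3].
As a 16×9 matrix over Z this has rank 7, with invariant factors (1,1,1,1,1,1,1).

∂_3: C_3 → C_2 sends each 3-simplex σ to the alternating sum Σ_i (−1)^i (σ with its i-th vertex removed). For instance
  ∂[2,3,4,7] = [3,4,7] − [2,4,7] + [2,3,7] − [2,3,4],
  ∂[2,3,4,6] = [3,4,6] − [2,4,6] + [2,3,6] − [2,3,4].
As a 9×2 matrix over Z this has rank 2, with invariant factors (1,1).

Reading off H_k = ker ∂_k / im ∂_{k+1}:

  H_0: rank C_0 − rank ∂_1 = 8 − 7 = 1, and the invariant factors of ∂_1 are all 1, so H_0 = Z.
  H_1: rank ker ∂_1 − rank ∂_2 = (16 − 7) − 7 = 2, and the invariant factors of ∂_2 are all 1, so H_1 = Z^2.
  H_2: rank ker ∂_2 − rank ∂_3 = (9 − 7) − 2 = 0, and the invariant factors of ∂_3 are all 1, so H_2 = 0.
  H_3: rank ker ∂_3 − rank ∂_4 = (2 − 2) − 0 = 0, and there is no ∂_4, so H_3 = 0.

H_0 = Z,  H_1 = Z^2,  H_2 = 0,  H_3 = 0.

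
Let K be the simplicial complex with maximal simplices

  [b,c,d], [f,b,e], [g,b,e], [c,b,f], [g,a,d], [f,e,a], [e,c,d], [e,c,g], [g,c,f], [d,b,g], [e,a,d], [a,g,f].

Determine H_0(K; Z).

H_0 = Z.

Order the vertices as a < b < c < d < e < f < g. Listing each simplex with vertices in this order, K has dimension 2 with simplices:

  0-simplices (7): a, b, c, d, e, f, g
  1-simplices (18): ad, ae, af, ag, bc, bd, be, bf, bg, cd, ce, cf, cg, de, dg, ef, eg, fg
  2-simplices (12): ade, adg, aef, afg, bcd, bcf, bdg, bef, beg, cde, ceg, cfg

giving chain groups C_0 ≅ Z^7, C_1 ≅ Z^18, C_2 ≅ Z^12.

∂_1: C_1 → C_0 maps an edge to its endpoints' difference, ∂[p,q] = q − p.
This gives a 7×18 integer matrix of rank 6; reducing to Smith normal form yields diagonal entries (1,1,1,1,1,1).

Boundary ∂_2: C_2 → C_1 maps a triangle to the signed sum of its edges. For instance
  ∂bcf = cf − bf + bc,
  ∂bef = ef − bf + be.
The 18×12 boundary matrix has rank 12 and Smith normal form diag(1,1,1,1,1,1,1,1,1,1,1,2).

Reading off H_k = ker ∂_k / im ∂_{k+1}:

  H_0: rank C_0 − rank ∂_1 = 7 − 6 = 1, and the invariant factors of ∂_1 are all 1, so H_0 = Z.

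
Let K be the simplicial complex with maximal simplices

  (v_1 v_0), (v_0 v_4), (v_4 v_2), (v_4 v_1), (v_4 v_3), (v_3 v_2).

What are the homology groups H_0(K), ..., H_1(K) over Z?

H_0 ≅ Z,  H_1 ≅ Z^2.

Take the total order v_0 < v_1 < v_2 < v_3 < v_4 on the vertex set. Then K (dimension 1) consists of the simplices:

  0-simplices (5): [v_0], [v_1], [v_2], [v_3], [v_4]
  1-simplices (6): [v_0,v_1], [v_0,v_4], [v_1,v_4], [v_2,v_3], [v_2,v_4], [v_3,v_4]

Hence C_0 ≅ Z^5, C_1 ≅ Z^6.

∂_1: C_1 → C_0 maps an edge to its endpoints' difference, ∂[p,q] = q − p. For instance
  ∂[v_2,v_3] = [v_3] − [v_2].
This gives a 5×6 integer matrix of rank 4; reducing to Smith normal form yields diagonal entries (1,1,1,1).

From H_k ≅ ker(∂_k) / im(∂_{k+1}) we obtain:

  H_0: rank C_0 − rank ∂_1 = 5 − 4 = 1, and the invariant factors of ∂_1 are all 1, so H_0 = Z.
  H_1: rank ker ∂_1 − rank ∂_2 = (6 − 4) − 0 = 2, and there is no ∂_2, so H_1 = Z^2.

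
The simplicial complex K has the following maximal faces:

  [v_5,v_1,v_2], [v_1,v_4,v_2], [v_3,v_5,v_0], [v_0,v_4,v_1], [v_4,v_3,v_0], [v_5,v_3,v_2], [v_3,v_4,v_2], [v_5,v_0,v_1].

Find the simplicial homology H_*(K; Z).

Fix the vertex order v_0 < v_1 < v_2 < v_3 < v_4 < v_5 and write every simplex with vertices in increasing order. Then dim K = 2 and the simplices of K are:

  0-simplices (6): [v_0], [v_1], [v_2], [v_3], [v_4], [v_5]
  1-simplices (12): [v_0,v_1], [v_0,v_3], [v_0,v_4], [v_0,v_5], [v_1,v_2], [v_1,v_4], [v_1,v_5], [v_2,v_3], [v_2,v_4], [v_2,v_5], [v_3,v_4], [v_3,v_5]
  2-simplices (8): [v_0,v_1,v_4], [v_0,v_1,v_5], [v_0,v_3,v_4], [v_0,v_3,v_5], [v_1,v_2,v_4], [v_1,v_2,v_5], [v_2,v_3,v_4], [v_2,v_3,v_5]

so the chain groups are C_0 ≅ Z^6, C_1 ≅ Z^12, C_2 ≅ Z^8.

The boundary map ∂_1: C_1 → C_0 maps an edge to its endpoints' difference, ∂[p,q] = q − p.
The resulting 6×12 matrix has rank 5, and its Smith normal form has invariant factors (1,1,1,1,1).

∂_2: C_2 → C_1 sends each 2-simplex [p,q,r] to [q,r] − [p,r] + [p,q]. For instance
  ∂[v_2,v_3,v_5] = [v_3,v_5] − [v_2,v_5] + [v_2,v_3],
  ∂[v_0,v_1,v_4] = [v_1,v_4] − [v_0,v_4] + [v_0,v_1].
As a 12×8 matrix over Z this has rank 7, with invariant factors (1,1,1,1,1,1,1).

Computing H_k = (kernel of ∂_k) / (image of ∂_{k+1}):

  H_0: rank C_0 − rank ∂_1 = 6 − 5 = 1, and the invariant factors of ∂_1 are all 1, so H_0 = Z.
  H_1: rank ker ∂_1 − rank ∂_2 = (12 − 5) − 7 = 0, and the invariant factors of ∂_2 are all 1, so H_1 = 0.
  H_2: rank ker ∂_2 − rank ∂_3 = (8 − 7) − 0 = 1, and there is no ∂_3, so H_2 = Z.

As a check, the Euler characteristic is 6 − 12 + 8 = 2, which agrees with 1 − 0 + 1 = 2.
(K is a triangulation of the 2-sphere S^2.)

H_0 = Z,  H_1 = 0,  H_2 = Z.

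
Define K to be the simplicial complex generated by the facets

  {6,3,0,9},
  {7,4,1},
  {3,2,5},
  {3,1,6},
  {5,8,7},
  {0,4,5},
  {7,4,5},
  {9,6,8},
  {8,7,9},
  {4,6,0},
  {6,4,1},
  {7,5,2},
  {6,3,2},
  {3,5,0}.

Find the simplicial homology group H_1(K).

K has 10 vertices, 26 edges, 17 triangles, 1 3-simplex.
rank ∂_1 = 9, rank ∂_2 = 16 ⇒ b_1 = 26 − 9 − 16 = 1; all invariant factors of ∂_2 are 1 so no torsion. So H_1 ≅ Z.

H_1 = Z.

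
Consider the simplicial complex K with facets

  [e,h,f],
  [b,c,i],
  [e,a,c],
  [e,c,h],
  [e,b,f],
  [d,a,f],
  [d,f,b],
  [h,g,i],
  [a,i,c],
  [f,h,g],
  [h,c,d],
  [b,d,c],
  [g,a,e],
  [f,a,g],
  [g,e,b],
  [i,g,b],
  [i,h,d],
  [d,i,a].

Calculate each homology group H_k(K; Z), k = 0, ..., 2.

H_0 ≅ Z,  H_1 ≅ Z ⊕ Z/2,  H_2 = 0.

Order the vertices as a < b < c < d < e < f < g < h < i. Listing each simplex with vertices in this order, K has dimension 2 with simplices:

  0-simplices (9): a, b, c, d, e, f, g, h, i
  1-simplices (27): ac, ad, ae, af, ag, ai, bc, bd, be, bf, bg, bi, cd, ce, ch, ci, df, dh, di, ef, eg, eh, fg, fh, gh, gi, hi
  2-simplices (18): ace, aci, adf, adi, aeg, afg, bcd, bci, bdf, bef, beg, bgi, cdh, ceh, dhi, efh, fgh, ghi

Hence C_0 ≅ Z^9, C_1 ≅ Z^27, C_2 ≅ Z^18.

The boundary map ∂_1: C_1 → C_0 is given by ∂[p,q] = [q] − [p].
The resulting 9×27 matrix has rank 8, and its Smith normal form has invariant factors (1,1,1,1,1,1,1,1).

∂_2: C_2 → C_1 maps a triangle to the signed sum of its edges. For instance
  ∂adi = di − ai + ad,
  ∂dhi = hi − di + dh.
As a 27×18 matrix over Z this has rank 18, with invariant factors (1,1,1,1,1,1,1,1,1,1,1,1,1,1,1,1,1,2).

Reading off H_k = ker ∂_k / im ∂_{k+1}:

  H_0: rank C_0 − rank ∂_1 = 9 − 8 = 1, and the invariant factors of ∂_1 are all 1, so H_0 ≅ Z.
  H_1: rank ker ∂_1 − rank ∂_2 = (27 − 8) − 18 = 1, and ∂_2 has invariant factor 2 > 1, so H_1 ≅ Z ⊕ Z/2.
  H_2: rank ker ∂_2 − rank ∂_3 = (18 − 18) − 0 = 0, and there is no ∂_3, so H_2 ≅ 0.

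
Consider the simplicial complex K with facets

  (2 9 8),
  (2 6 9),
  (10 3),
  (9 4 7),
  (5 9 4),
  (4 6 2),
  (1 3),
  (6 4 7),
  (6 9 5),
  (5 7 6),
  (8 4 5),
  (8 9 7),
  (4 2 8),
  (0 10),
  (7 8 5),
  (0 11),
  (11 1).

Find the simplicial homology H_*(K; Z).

H_0 = Z^2,  H_1 = Z ⊕ Z/2,  H_2 = 0.

Fix the vertex order 0 < 1 < 2 < 3 < 4 < 5 < 6 < 7 < 8 < 9 < 10 < 11 and write every simplex with vertices in increasing order. Then dim K = 2 and the simplices of K are:

  0-simplices (12): [0], [1], [2], [3], [4], [5], [6], [7], [8], [9], [10], [11]
  1-simplices (23): (23 of them)
  2-simplices (12): [2,4,6], [2,4,8], [2,6,9], [2,8,9], [4,5,8], [4,5,9], [4,6,7], [4,7,9], [5,6,7], [5,6,9], [5,7,8], [7,8,9]

giving chain groups C_0 ≅ Z^12, C_1 ≅ Z^23, C_2 ≅ Z^12.

Boundary ∂_1: C_1 → C_0 sends each edge [p,q] (with p < q) to q − p. For instance
  ∂[6,7] = [7] − [6].
This gives a 12×23 integer matrix of rank 10; reducing to Smith normal form yields diagonal entries (1,1,1,1,1,1,1,1,1,1).

∂_2: C_2 → C_1 maps a triangle to the signed sum of its edges. For instance
  ∂[5,6,7] = [6,7] − [5,7] + [5,6],
  ∂[2,8,9] = [8,9] − [2,9] + [2,8].
The resulting 23×12 matrix has rank 12, and its Smith normal form has invariant factors (1,1,1,1,1,1,1,1,1,1,1,2).

From H_k ≅ ker(∂_k) / im(∂_{k+1}) we obtain:

  H_0: rank C_0 − rank ∂_1 = 12 − 10 = 2, and the invariant factors of ∂_1 are all 1, so H_0 ≅ Z^2.
  H_1: rank ker ∂_1 − rank ∂_2 = (23 − 10) − 12 = 1, and ∂_2 has invariant factor 2 > 1, so H_1 ≅ Z ⊕ Z/2.
  H_2: rank ker ∂_2 − rank ∂_3 = (12 − 12) − 0 = 0, and there is no ∂_3, so H_2 ≅ 0.

As a check, the Euler characteristic is 12 − 23 + 12 = 1, which agrees with 2 − 1 + 0 = 1.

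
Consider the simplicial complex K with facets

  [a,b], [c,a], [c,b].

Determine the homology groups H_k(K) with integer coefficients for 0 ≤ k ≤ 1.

Order the vertices as a < b < c. Listing each simplex with vertices in this order, K has dimension 1 with simplices:

  0-simplices (3): a, b, c
  1-simplices (3): ab, ac, bc

giving chain groups C_0 ≅ Z^3, C_1 ≅ Z^3.

Boundary ∂_1: C_1 → C_0 is given by ∂[p,q] = [q] − [p]. For instance
  ∂bc = c − b.
This gives a 3×3 integer matrix of rank 2; reducing to Smith normal form yields diagonal entries (1,1).

Now H_k = ker ∂_k / im ∂_{k+1}, so:

  H_0: rank C_0 − rank ∂_1 = 3 − 2 = 1, and the invariant factors of ∂_1 are all 1, so H_0 ≅ Z.
  H_1: rank ker ∂_1 − rank ∂_2 = (3 − 2) − 0 = 1, and there is no ∂_2, so H_1 ≅ Z.

As a check, the Euler characteristic is 3 − 3 = 0, which agrees with 1 − 1 = 0.

H_0 ≅ Z,  H_1 ≅ Z.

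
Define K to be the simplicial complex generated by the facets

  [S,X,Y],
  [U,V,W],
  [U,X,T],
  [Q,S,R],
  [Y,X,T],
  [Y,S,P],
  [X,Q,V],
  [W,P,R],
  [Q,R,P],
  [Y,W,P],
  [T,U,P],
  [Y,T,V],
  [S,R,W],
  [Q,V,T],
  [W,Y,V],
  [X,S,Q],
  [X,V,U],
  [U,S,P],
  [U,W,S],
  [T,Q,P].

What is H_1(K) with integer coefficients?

H_1 ≅ Z ⊕ Z/2.

Order the vertices as P < Q < R < S < T < U < V < W < X < Y. Listing each simplex with vertices in this order, K has dimension 2 with simplices:

  0-simplices (10): P, Q, R, S, T, U, V, W, X, Y
  1-simplices (30): PQ, PR, PS, PT, PU, PW, PY, QR, QS, QT, QV, QX, RS, RW, SU, SW, SX, SY, TU, TV, TX, TY, UV, UW, UX, VW, VX, VY, WY, XY
  2-simplices (20): PQR, PQT, PRW, PSU, PSY, PTU, PWY, QRS, QSX, QTV, QVX, RSW, SUW, SXY, TUX, TVY, TXY, UVW, UVX, VWY

giving chain groups C_0 ≅ Z^10, C_1 ≅ Z^30, C_2 ≅ Z^20.

The boundary map ∂_1: C_1 → C_0 maps an edge to its endpoints' difference, ∂[p,q] = q − p. For instance
  ∂UX = X − U.
As a 10×30 matrix over Z this has rank 9, with invariant factors (1,1,1,1,1,1,1,1,1).

The boundary map ∂_2: C_2 → C_1 sends each 2-simplex [p,q,r] to [q,r] − [p,r] + [p,q]. For instance
  ∂QRS = RS − QS + QR,
  ∂PTU = TU − PU + PT.
The resulting 30×20 matrix has rank 20, and its Smith normal form has invariant factors (1,1,1,1,1,1,1,1,1,1,1,1,1,1,1,1,1,1,1,2).

Now H_k = ker ∂_k / im ∂_{k+1}, so:

  H_1: rank ker ∂_1 − rank ∂_2 = (30 − 9) − 20 = 1, and ∂_2 has invariant factor 2 > 1, so H_1 = Z ⊕ Z/2.

(K is a triangulation of the Klein bottle.)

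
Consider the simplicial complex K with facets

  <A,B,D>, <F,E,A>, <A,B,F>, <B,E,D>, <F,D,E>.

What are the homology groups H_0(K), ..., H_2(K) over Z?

H_0 = Z,  H_1 = Z,  H_2 = 0.

Fix the vertex order A < B < D < E < F and write every simplex with vertices in increasing order. Then dim K = 2 and the simplices of K are:

  0-simplices (5): A, B, D, E, F
  1-simplices (10): AB, AD, AE, AF, BD, BE, BF, DE, DF, EF
  2-simplices (5): ABD, ABF, AEF, BDE, DEF

so the chain groups are C_0 ≅ Z^5, C_1 ≅ Z^10, C_2 ≅ Z^5.

The boundary map ∂_1: C_1 → C_0 sends each edge [p,q] (with p < q) to q − p.
The resulting 5×10 matrix has rank 4, and its Smith normal form has invariant factors (1,1,1,1).

The boundary map ∂_2: C_2 → C_1 sends each 2-simplex [p,q,r] to [q,r] − [p,r] + [p,q]. For instance
  ∂DEF = EF − DF + DE,
  ∂ABD = BD − AD + AB.
This gives a 10×5 integer matrix of rank 5; reducing to Smith normal form yields diagonal entries (1,1,1,1,1).

From H_k ≅ ker(∂_k) / im(∂_{k+1}) we obtain:

  H_0: rank C_0 − rank ∂_1 = 5 − 4 = 1, and the invariant factors of ∂_1 are all 1, so H_0 ≅ Z.
  H_1: rank ker ∂_1 − rank ∂_2 = (10 − 4) − 5 = 1, and the invariant factors of ∂_2 are all 1, so H_1 ≅ Z.
  H_2: rank ker ∂_2 − rank ∂_3 = (5 − 5) − 0 = 0, and there is no ∂_3, so H_2 ≅ 0.

As a check, the Euler characteristic is 5 − 10 + 5 = 0, which agrees with 1 − 1 + 0 = 0.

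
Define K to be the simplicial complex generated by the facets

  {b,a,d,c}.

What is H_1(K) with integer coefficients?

H_1 = 0.

Fix the vertex order a < b < c < d and write every simplex with vertices in increasing order. Then dim K = 3 and the simplices of K are:

  0-simplices (4): a, b, c, d
  1-simplices (6): ab, ac, ad, bc, bd, cd
  2-simplices (4): abc, abd, acd, bcd
  3-simplices (1): abcd

so the chain groups are C_0 ≅ Z^4, C_1 ≅ Z^6, C_2 ≅ Z^4, C_3 ≅ Z^1.

The boundary map ∂_1: C_1 → C_0 is given by ∂[p,q] = [q] − [p]. For instance
  ∂ab = b − a.
As a 4×6 matrix over Z this has rank 3, with invariant factors (1,1,1).

The boundary map ∂_2: C_2 → C_1 maps a triangle to the signed sum of its edges. For instance
  ∂abc = bc − ac + ab,
  ∂abd = bd − ad + ab.
The 6×4 boundary matrix has rank 3 and Smith normal form diag(1,1,1).

Boundary ∂_3: C_3 → C_2 sends each 3-simplex σ to the alternating sum Σ_i (−1)^i (σ with its i-th vertex removed). For instance
  ∂abcd = bcd − acd + abd − abc.
The resulting 4×1 matrix has rank 1, and its Smith normal form has invariant factors (1).

Now H_k = ker ∂_k / im ∂_{k+1}, so:

  H_1: rank ker ∂_1 − rank ∂_2 = (6 − 3) − 3 = 0, and the invariant factors of ∂_2 are all 1, so H_1 = 0.

(K is a triangulation of the 3-simplex.)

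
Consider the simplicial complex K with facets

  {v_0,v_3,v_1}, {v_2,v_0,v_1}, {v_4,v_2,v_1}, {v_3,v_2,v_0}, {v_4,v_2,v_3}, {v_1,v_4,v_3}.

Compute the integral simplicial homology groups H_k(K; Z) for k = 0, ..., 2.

Fix the vertex order v_0 < v_1 < v_2 < v_3 < v_4 and write every simplex with vertices in increasing order. Then dim K = 2 and the simplices of K are:

  0-simplices (5): [v_0], [v_1], [v_2], [v_3], [v_4]
  1-simplices (9): [v_0,v_1], [v_0,v_2], [v_0,v_3], [v_1,v_2], [v_1,v_3], [v_1,v_4], [v_2,v_3], [v_2,v_4], [v_3,v_4]
  2-simplices (6): [v_0,v_1,v_2], [v_0,v_1,v_3], [v_0,v_2,v_3], [v_1,v_2,v_4], [v_1,v_3,v_4], [v_2,v_3,v_4]

so the chain groups are C_0 ≅ Z^5, C_1 ≅ Z^9, C_2 ≅ Z^6.

Boundary ∂_1: C_1 → C_0 maps an edge to its endpoints' difference, ∂[p,q] = q − p. For instance
  ∂[v_0,v_1] = [v_1] − [v_0].
The resulting 5×9 matrix has rank 4, and its Smith normal form has invariant factors (1,1,1,1).

The boundary map ∂_2: C_2 → C_1 sends each 2-simplex [p,q,r] to [q,r] − [p,r] + [p,q]. For instance
  ∂[v_1,v_2,v_4] = [v_2,v_4] − [v_1,v_4] + [v_1,v_2],
  ∂[v_1,v_3,v_4] = [v_3,v_4] − [v_1,v_4] + [v_1,v_3].
This gives a 9×6 integer matrix of rank 5; reducing to Smith normal form yields diagonal entries (1,1,1,1,1).

From H_k ≅ ker(∂_k) / im(∂_{k+1}) we obtain:

  H_0: rank C_0 − rank ∂_1 = 5 − 4 = 1, and the invariant factors of ∂_1 are all 1, so H_0 ≅ Z.
  H_1: rank ker ∂_1 − rank ∂_2 = (9 − 4) − 5 = 0, and the invariant factors of ∂_2 are all 1, so H_1 ≅ 0.
  H_2: rank ker ∂_2 − rank ∂_3 = (6 − 5) − 0 = 1, and there is no ∂_3, so H_2 ≅ Z.

As a check, the Euler characteristic is 5 − 9 + 6 = 2, which agrees with 1 − 0 + 1 = 2.
(K is a triangulation of the 2-sphere S^2.)

H_0 = Z,  H_1 = 0,  H_2 = Z.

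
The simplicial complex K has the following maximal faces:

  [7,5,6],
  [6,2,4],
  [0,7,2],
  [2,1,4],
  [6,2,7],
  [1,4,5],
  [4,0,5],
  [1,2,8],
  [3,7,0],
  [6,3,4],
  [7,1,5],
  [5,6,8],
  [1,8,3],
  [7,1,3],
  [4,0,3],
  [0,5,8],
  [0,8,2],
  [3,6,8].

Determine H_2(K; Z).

H_2 = Z.

Order the vertices as 0 < 1 < 2 < 3 < 4 < 5 < 6 < 7 < 8. Listing each simplex with vertices in this order, K has dimension 2 with simplices:

  0-simplices (9): [0], [1], [2], [3], [4], [5], [6], [7], [8]
  1-simplices (27): (27 of them)
  2-simplices (18): [0,2,7], [0,2,8], [0,3,4], [0,3,7], [0,4,5], [0,5,8], [1,2,4], [1,2,8], [1,3,7], [1,3,8], [1,4,5], [1,5,7], [2,4,6], [2,6,7], [3,4,6], [3,6,8], [5,6,7], [5,6,8]

giving chain groups C_0 ≅ Z^9, C_1 ≅ Z^27, C_2 ≅ Z^18.

∂_1: C_1 → C_0 is given by ∂[p,q] = [q] − [p].
The 9×27 boundary matrix has rank 8 and Smith normal form diag(1,1,1,1,1,1,1,1).

Boundary ∂_2: C_2 → C_1 acts by ∂[p,q,r] = [q,r] − [p,r] + [p,q]. For instance
  ∂[1,3,8] = [3,8] − [1,8] + [1,3],
  ∂[0,3,7] = [3,7] − [0,7] + [0,3].
This gives a 27×18 integer matrix of rank 17; reducing to Smith normal form yields diagonal entries (1,1,1,1,1,1,1,1,1,1,1,1,1,1,1,1,1).

Computing H_k = (kernel of ∂_k) / (image of ∂_{k+1}):

  H_2: rank ker ∂_2 − rank ∂_3 = (18 − 17) − 0 = 1, and there is no ∂_3, so H_2 ≅ Z.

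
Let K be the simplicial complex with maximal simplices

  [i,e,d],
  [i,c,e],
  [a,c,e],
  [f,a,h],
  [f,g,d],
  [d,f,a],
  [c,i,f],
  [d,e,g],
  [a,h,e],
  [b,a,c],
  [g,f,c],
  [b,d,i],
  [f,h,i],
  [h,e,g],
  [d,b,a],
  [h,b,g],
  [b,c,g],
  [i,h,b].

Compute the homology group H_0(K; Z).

H_0 = Z.

Fix the vertex order a < b < c < d < e < f < g < h < i and write every simplex with vertices in increasing order. Then dim K = 2 and the simplices of K are:

  0-simplices (9): a, b, c, d, e, f, g, h, i
  1-simplices (27): ab, ac, ad, ae, af, ah, bc, bd, bg, bh, bi, ce, cf, cg, ci, de, df, dg, di, eg, eh, ei, fg, fh, fi, gh, hi
  2-simplices (18): abc, abd, ace, adf, aeh, afh, bcg, bdi, bgh, bhi, cei, cfg, cfi, deg, dei, dfg, egh, fhi

Hence C_0 ≅ Z^9, C_1 ≅ Z^27, C_2 ≅ Z^18.

∂_1: C_1 → C_0 sends each edge [p,q] (with p < q) to q − p. For instance
  ∂ce = e − c.
The resulting 9×27 matrix has rank 8, and its Smith normal form has invariant factors (1,1,1,1,1,1,1,1).

Boundary ∂_2: C_2 → C_1 acts by ∂[p,q,r] = [q,r] − [p,r] + [p,q]. For instance
  ∂bhi = hi − bi + bh,
  ∂fhi = hi − fi + fh.
This gives a 27×18 integer matrix of rank 17; reducing to Smith normal form yields diagonal entries (1,1,1,1,1,1,1,1,1,1,1,1,1,1,1,1,1).

From H_k ≅ ker(∂_k) / im(∂_{k+1}) we obtain:

  H_0: rank C_0 − rank ∂_1 = 9 − 8 = 1, and the invariant factors of ∂_1 are all 1, so H_0 ≅ Z.

(K is a triangulation of the torus T^2.)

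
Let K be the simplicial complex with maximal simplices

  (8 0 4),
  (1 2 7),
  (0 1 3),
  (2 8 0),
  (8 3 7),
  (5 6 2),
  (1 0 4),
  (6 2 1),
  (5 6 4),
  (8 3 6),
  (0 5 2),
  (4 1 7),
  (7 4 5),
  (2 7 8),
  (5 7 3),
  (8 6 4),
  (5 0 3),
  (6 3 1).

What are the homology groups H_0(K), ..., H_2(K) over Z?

H_0 = Z,  H_1 = Z^2,  H_2 = Z.

Fix the vertex order 0 < 1 < 2 < 3 < 4 < 5 < 6 < 7 < 8 and write every simplex with vertices in increasing order. Then dim K = 2 and the simplices of K are:

  0-simplices (9): [0], [1], [2], [3], [4], [5], [6], [7], [8]
  1-simplices (27): (27 of them)
  2-simplices (18): [0,1,3], [0,1,4], [0,2,5], [0,2,8], [0,3,5], [0,4,8], [1,2,6], [1,2,7], [1,3,6], [1,4,7], [2,5,6], [2,7,8], [3,5,7], [3,6,8], [3,7,8], [4,5,6], [4,5,7], [4,6,8]

so the chain groups are C_0 ≅ Z^9, C_1 ≅ Z^27, C_2 ≅ Z^18.

The boundary map ∂_1: C_1 → C_0 is given by ∂[p,q] = [q] − [p]. For instance
  ∂[0,5] = [5] − [0].
The resulting 9×27 matrix has rank 8, and its Smith normal form has invariant factors (1,1,1,1,1,1,1,1).

Boundary ∂_2: C_2 → C_1 sends each 2-simplex [p,q,r] to [q,r] − [p,r] + [p,q]. For instance
  ∂[3,5,7] = [5,7] − [3,7] + [3,5],
  ∂[2,5,6] = [5,6] − [2,6] + [2,5].
The resulting 27×18 matrix has rank 17, and its Smith normal form has invariant factors (1,1,1,1,1,1,1,1,1,1,1,1,1,1,1,1,1).

Now H_k = ker ∂_k / im ∂_{k+1}, so:

  H_0: rank C_0 − rank ∂_1 = 9 − 8 = 1, and the invariant factors of ∂_1 are all 1, so H_0 = Z.
  H_1: rank ker ∂_1 − rank ∂_2 = (27 − 8) − 17 = 2, and the invariant factors of ∂_2 are all 1, so H_1 = Z^2.
  H_2: rank ker ∂_2 − rank ∂_3 = (18 − 17) − 0 = 1, and there is no ∂_3, so H_2 = Z.

(K is a triangulation of the torus T^2.)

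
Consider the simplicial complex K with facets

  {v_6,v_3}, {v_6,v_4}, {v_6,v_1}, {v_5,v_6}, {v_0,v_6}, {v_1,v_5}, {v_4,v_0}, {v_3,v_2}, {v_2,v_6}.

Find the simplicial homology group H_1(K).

We work with the vertex ordering v_0 < v_1 < v_2 < v_3 < v_4 < v_5 < v_6. The simplices of K, each written with vertices in increasing order, are:

  0-simplices (7): [v_0], [v_1], [v_2], [v_3], [v_4], [v_5], [v_6]
  1-simplices (9): [v_0,v_4], [v_0,v_6], [v_1,v_5], [v_1,v_6], [v_2,v_3], [v_2,v_6], [v_3,v_6], [v_4,v_6], [v_5,v_6]

giving chain groups C_0 ≅ Z^7, C_1 ≅ Z^9.

Boundary ∂_1: C_1 → C_0 is given by ∂[p,q] = [q] − [p].
This gives a 7×9 integer matrix of rank 6; reducing to Smith normal form yields diagonal entries (1,1,1,1,1,1).

Computing H_k = (kernel of ∂_k) / (image of ∂_{k+1}):

  H_1: rank ker ∂_1 − rank ∂_2 = (9 − 6) − 0 = 3, and there is no ∂_2, so H_1 = Z^3.

(K is a triangulation of a wedge of 3 circles.)

H_1 ≅ Z^3.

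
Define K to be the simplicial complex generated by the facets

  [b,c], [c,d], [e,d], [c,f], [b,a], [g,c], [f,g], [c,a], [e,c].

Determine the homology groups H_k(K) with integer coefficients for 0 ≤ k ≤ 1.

Take the total order a < b < c < d < e < f < g on the vertex set. Then K (dimension 1) consists of the simplices:

  0-simplices (7): a, b, c, d, e, f, g
  1-simplices (9): ab, ac, bc, cd, ce, cf, cg, de, fg

Hence C_0 ≅ Z^7, C_1 ≅ Z^9.

∂_1: C_1 → C_0 sends each edge [p,q] (with p < q) to q − p.
As a 7×9 matrix over Z this has rank 6, with invariant factors (1,1,1,1,1,1).

From H_k ≅ ker(∂_k) / im(∂_{k+1}) we obtain:

  H_0: rank C_0 − rank ∂_1 = 7 − 6 = 1, and the invariant factors of ∂_1 are all 1, so H_0 = Z.
  H_1: rank ker ∂_1 − rank ∂_2 = (9 − 6) − 0 = 3, and there is no ∂_2, so H_1 = Z^3.

As a check, the Euler characteristic is 7 − 9 = -2, which agrees with 1 − 3 = -2.

H_0 = Z,  H_1 = Z^3.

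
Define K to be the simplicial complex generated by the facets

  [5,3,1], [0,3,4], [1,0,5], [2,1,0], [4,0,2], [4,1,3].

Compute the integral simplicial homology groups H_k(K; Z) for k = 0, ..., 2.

H_0 = Z,  H_1 = Z,  H_2 = 0.

Take the total order 0 < 1 < 2 < 3 < 4 < 5 on the vertex set. Then K (dimension 2) consists of the simplices:

  0-simplices (6): [0], [1], [2], [3], [4], [5]
  1-simplices (12): [0,1], [0,2], [0,3], [0,4], [0,5], [1,2], [1,3], [1,4], [1,5], [2,4], [3,4], [3,5]
  2-simplices (6): [0,1,2], [0,1,5], [0,2,4], [0,3,4], [1,3,4], [1,3,5]

giving chain groups C_0 ≅ Z^6, C_1 ≅ Z^12, C_2 ≅ Z^6.

∂_1: C_1 → C_0 maps an edge to its endpoints' difference, ∂[p,q] = q − p. For instance
  ∂[0,4] = [4] − [0].
This gives a 6×12 integer matrix of rank 5; reducing to Smith normal form yields diagonal entries (1,1,1,1,1).

∂_2: C_2 → C_1 acts by ∂[p,q,r] = [q,r] − [p,r] + [p,q]. For instance
  ∂[0,1,2] = [1,2] − [0,2] + [0,1],
  ∂[1,3,4] = [3,4] − [1,4] + [1,3].
As a 12×6 matrix over Z this has rank 6, with invariant factors (1,1,1,1,1,1).

From H_k ≅ ker(∂_k) / im(∂_{k+1}) we obtain:

  H_0: rank C_0 − rank ∂_1 = 6 − 5 = 1, and the invariant factors of ∂_1 are all 1, so H_0 ≅ Z.
  H_1: rank ker ∂_1 − rank ∂_2 = (12 − 5) − 6 = 1, and the invariant factors of ∂_2 are all 1, so H_1 ≅ Z.
  H_2: rank ker ∂_2 − rank ∂_3 = (6 − 6) − 0 = 0, and there is no ∂_3, so H_2 ≅ 0.

(K is a triangulation of the cylinder S^1 x I.)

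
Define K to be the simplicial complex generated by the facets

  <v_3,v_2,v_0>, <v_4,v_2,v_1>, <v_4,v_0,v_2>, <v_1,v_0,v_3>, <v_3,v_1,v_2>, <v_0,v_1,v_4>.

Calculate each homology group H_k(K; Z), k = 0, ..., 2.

Fix the vertex order v_0 < v_1 < v_2 < v_3 < v_4 and write every simplex with vertices in increasing order. Then dim K = 2 and the simplices of K are:

  0-simplices (5): [v_0], [v_1], [v_2], [v_3], [v_4]
  1-simplices (9): [v_0,v_1], [v_0,v_2], [v_0,v_3], [v_0,v_4], [v_1,v_2], [v_1,v_3], [v_1,v_4], [v_2,v_3], [v_2,v_4]
  2-simplices (6): [v_0,v_1,v_3], [v_0,v_1,v_4], [v_0,v_2,v_3], [v_0,v_2,v_4], [v_1,v_2,v_3], [v_1,v_2,v_4]

so the chain groups are C_0 ≅ Z^5, C_1 ≅ Z^9, C_2 ≅ Z^6.

The boundary map ∂_1: C_1 → C_0 is given by ∂[p,q] = [q] − [p]. For instance
  ∂[v_1,v_3] = [v_3] − [v_1].
The resulting 5×9 matrix has rank 4, and its Smith normal form has invariant factors (1,1,1,1).

Boundary ∂_2: C_2 → C_1 maps a triangle to the signed sum of its edges. For instance
  ∂[v_1,v_2,v_4] = [v_2,v_4] − [v_1,v_4] + [v_1,v_2],
  ∂[v_1,v_2,v_3] = [v_2,v_3] − [v_1,v_3] + [v_1,v_2].
This gives a 9×6 integer matrix of rank 5; reducing to Smith normal form yields diagonal entries (1,1,1,1,1).

Now H_k = ker ∂_k / im ∂_{k+1}, so:

  H_0: rank C_0 − rank ∂_1 = 5 − 4 = 1, and the invariant factors of ∂_1 are all 1, so H_0 = Z.
  H_1: rank ker ∂_1 − rank ∂_2 = (9 − 4) − 5 = 0, and the invariant factors of ∂_2 are all 1, so H_1 = 0.
  H_2: rank ker ∂_2 − rank ∂_3 = (6 − 5) − 0 = 1, and there is no ∂_3, so H_2 = Z.

As a check, the Euler characteristic is 5 − 9 + 6 = 2, which agrees with 1 − 0 + 1 = 2.

H_0 = Z,  H_1 = 0,  H_2 = Z.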